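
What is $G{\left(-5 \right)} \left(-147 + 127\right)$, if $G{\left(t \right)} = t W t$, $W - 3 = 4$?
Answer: $-3500$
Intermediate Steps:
$W = 7$ ($W = 3 + 4 = 7$)
$G{\left(t \right)} = 7 t^{2}$ ($G{\left(t \right)} = t 7 t = 7 t t = 7 t^{2}$)
$G{\left(-5 \right)} \left(-147 + 127\right) = 7 \left(-5\right)^{2} \left(-147 + 127\right) = 7 \cdot 25 \left(-20\right) = 175 \left(-20\right) = -3500$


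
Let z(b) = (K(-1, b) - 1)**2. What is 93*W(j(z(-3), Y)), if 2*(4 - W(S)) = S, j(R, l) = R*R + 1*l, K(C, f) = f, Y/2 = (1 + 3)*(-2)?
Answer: -10788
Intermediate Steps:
Y = -16 (Y = 2*((1 + 3)*(-2)) = 2*(4*(-2)) = 2*(-8) = -16)
z(b) = (-1 + b)**2 (z(b) = (b - 1)**2 = (-1 + b)**2)
j(R, l) = l + R**2 (j(R, l) = R**2 + l = l + R**2)
W(S) = 4 - S/2
93*W(j(z(-3), Y)) = 93*(4 - (-16 + ((-1 - 3)**2)**2)/2) = 93*(4 - (-16 + ((-4)**2)**2)/2) = 93*(4 - (-16 + 16**2)/2) = 93*(4 - (-16 + 256)/2) = 93*(4 - 1/2*240) = 93*(4 - 120) = 93*(-116) = -10788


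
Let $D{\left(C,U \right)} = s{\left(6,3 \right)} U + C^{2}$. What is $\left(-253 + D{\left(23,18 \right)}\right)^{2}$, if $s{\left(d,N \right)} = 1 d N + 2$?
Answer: $404496$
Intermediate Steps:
$s{\left(d,N \right)} = 2 + N d$ ($s{\left(d,N \right)} = d N + 2 = N d + 2 = 2 + N d$)
$D{\left(C,U \right)} = C^{2} + 20 U$ ($D{\left(C,U \right)} = \left(2 + 3 \cdot 6\right) U + C^{2} = \left(2 + 18\right) U + C^{2} = 20 U + C^{2} = C^{2} + 20 U$)
$\left(-253 + D{\left(23,18 \right)}\right)^{2} = \left(-253 + \left(23^{2} + 20 \cdot 18\right)\right)^{2} = \left(-253 + \left(529 + 360\right)\right)^{2} = \left(-253 + 889\right)^{2} = 636^{2} = 404496$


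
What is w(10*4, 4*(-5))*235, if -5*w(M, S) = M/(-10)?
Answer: 188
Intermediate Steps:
w(M, S) = M/50 (w(M, S) = -M/(5*(-10)) = -M*(-1)/(5*10) = -(-1)*M/50 = M/50)
w(10*4, 4*(-5))*235 = ((10*4)/50)*235 = ((1/50)*40)*235 = (⅘)*235 = 188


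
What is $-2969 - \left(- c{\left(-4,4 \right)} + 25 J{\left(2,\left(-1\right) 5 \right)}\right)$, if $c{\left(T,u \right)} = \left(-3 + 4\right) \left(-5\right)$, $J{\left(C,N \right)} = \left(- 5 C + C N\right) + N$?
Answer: $-2349$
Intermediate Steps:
$J{\left(C,N \right)} = N - 5 C + C N$
$c{\left(T,u \right)} = -5$ ($c{\left(T,u \right)} = 1 \left(-5\right) = -5$)
$-2969 - \left(- c{\left(-4,4 \right)} + 25 J{\left(2,\left(-1\right) 5 \right)}\right) = -2969 - \left(5 + 25 \left(\left(-1\right) 5 - 10 + 2 \left(\left(-1\right) 5\right)\right)\right) = -2969 - \left(5 + 25 \left(-5 - 10 + 2 \left(-5\right)\right)\right) = -2969 - \left(5 + 25 \left(-5 - 10 - 10\right)\right) = -2969 - -620 = -2969 + \left(-5 + 625\right) = -2969 + 620 = -2349$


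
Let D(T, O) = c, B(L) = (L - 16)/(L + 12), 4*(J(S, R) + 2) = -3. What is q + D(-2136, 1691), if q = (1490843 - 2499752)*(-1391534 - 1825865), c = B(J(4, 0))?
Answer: 120104323884492/37 ≈ 3.2461e+12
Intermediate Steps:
J(S, R) = -11/4 (J(S, R) = -2 + (¼)*(-3) = -2 - ¾ = -11/4)
B(L) = (-16 + L)/(12 + L)
c = -75/37 (c = (-16 - 11/4)/(12 - 11/4) = -75/4/(37/4) = (4/37)*(-75/4) = -75/37 ≈ -2.0270)
D(T, O) = -75/37
q = 3246062807691 (q = -1008909*(-3217399) = 3246062807691)
q + D(-2136, 1691) = 3246062807691 - 75/37 = 120104323884492/37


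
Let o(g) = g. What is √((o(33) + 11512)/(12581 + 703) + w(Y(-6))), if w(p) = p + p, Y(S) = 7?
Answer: √8098361/738 ≈ 3.8560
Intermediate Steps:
w(p) = 2*p
√((o(33) + 11512)/(12581 + 703) + w(Y(-6))) = √((33 + 11512)/(12581 + 703) + 2*7) = √(11545/13284 + 14) = √(197521/13284) = √8098361/738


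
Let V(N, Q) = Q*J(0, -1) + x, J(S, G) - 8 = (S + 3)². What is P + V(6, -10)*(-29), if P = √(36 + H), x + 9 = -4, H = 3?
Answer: 5307 + √39 ≈ 5313.2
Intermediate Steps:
x = -13 (x = -9 - 4 = -13)
J(S, G) = 8 + (3 + S)² (J(S, G) = 8 + (S + 3)² = 8 + (3 + S)²)
P = √39 (P = √(36 + 3) = √39 ≈ 6.2450)
V(N, Q) = -13 + 17*Q (V(N, Q) = Q*(8 + (3 + 0)²) - 13 = Q*(8 + 3²) - 13 = Q*(8 + 9) - 13 = Q*17 - 13 = 17*Q - 13 = -13 + 17*Q)
P + V(6, -10)*(-29) = √39 + (-13 + 17*(-10))*(-29) = √39 + (-13 - 170)*(-29) = √39 - 183*(-29) = √39 + 5307 = 5307 + √39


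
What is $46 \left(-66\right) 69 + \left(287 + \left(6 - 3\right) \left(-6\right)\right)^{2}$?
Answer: $-137123$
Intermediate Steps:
$46 \left(-66\right) 69 + \left(287 + \left(6 - 3\right) \left(-6\right)\right)^{2} = \left(-3036\right) 69 + \left(287 + 3 \left(-6\right)\right)^{2} = -209484 + \left(287 - 18\right)^{2} = -209484 + 269^{2} = -209484 + 72361 = -137123$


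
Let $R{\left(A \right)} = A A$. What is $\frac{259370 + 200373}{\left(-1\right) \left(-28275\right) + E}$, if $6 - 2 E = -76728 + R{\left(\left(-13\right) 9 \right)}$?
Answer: $\frac{919486}{119595} \approx 7.6883$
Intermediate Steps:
$R{\left(A \right)} = A^{2}$
$E = \frac{63045}{2}$ ($E = 3 - \frac{-76728 + \left(\left(-13\right) 9\right)^{2}}{2} = 3 - \frac{-76728 + \left(-117\right)^{2}}{2} = 3 - \frac{-76728 + 13689}{2} = 3 - - \frac{63039}{2} = 3 + \frac{63039}{2} = \frac{63045}{2} \approx 31523.0$)
$\frac{259370 + 200373}{\left(-1\right) \left(-28275\right) + E} = \frac{259370 + 200373}{\left(-1\right) \left(-28275\right) + \frac{63045}{2}} = \frac{459743}{28275 + \frac{63045}{2}} = \frac{459743}{\frac{119595}{2}} = 459743 \cdot \frac{2}{119595} = \frac{919486}{119595}$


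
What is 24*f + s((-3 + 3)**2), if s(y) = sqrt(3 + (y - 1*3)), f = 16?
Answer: 384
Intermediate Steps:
s(y) = sqrt(y) (s(y) = sqrt(3 + (y - 3)) = sqrt(3 + (-3 + y)) = sqrt(y))
24*f + s((-3 + 3)**2) = 24*16 + sqrt((-3 + 3)**2) = 384 + sqrt(0**2) = 384 + sqrt(0) = 384 + 0 = 384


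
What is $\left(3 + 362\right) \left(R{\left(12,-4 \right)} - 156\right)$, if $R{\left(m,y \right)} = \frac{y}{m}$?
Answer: $- \frac{171185}{3} \approx -57062.0$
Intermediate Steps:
$\left(3 + 362\right) \left(R{\left(12,-4 \right)} - 156\right) = \left(3 + 362\right) \left(- \frac{4}{12} - 156\right) = 365 \left(\left(-4\right) \frac{1}{12} - 156\right) = 365 \left(- \frac{1}{3} - 156\right) = 365 \left(- \frac{469}{3}\right) = - \frac{171185}{3}$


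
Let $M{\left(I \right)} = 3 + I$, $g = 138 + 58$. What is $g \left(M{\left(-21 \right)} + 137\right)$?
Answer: $23324$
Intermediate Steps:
$g = 196$
$g \left(M{\left(-21 \right)} + 137\right) = 196 \left(\left(3 - 21\right) + 137\right) = 196 \left(-18 + 137\right) = 196 \cdot 119 = 23324$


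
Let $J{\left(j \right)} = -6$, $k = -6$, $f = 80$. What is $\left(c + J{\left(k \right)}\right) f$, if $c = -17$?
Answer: $-1840$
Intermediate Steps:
$\left(c + J{\left(k \right)}\right) f = \left(-17 - 6\right) 80 = \left(-23\right) 80 = -1840$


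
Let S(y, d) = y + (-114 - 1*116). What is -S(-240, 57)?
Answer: 470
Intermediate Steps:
S(y, d) = -230 + y (S(y, d) = y + (-114 - 116) = y - 230 = -230 + y)
-S(-240, 57) = -(-230 - 240) = -1*(-470) = 470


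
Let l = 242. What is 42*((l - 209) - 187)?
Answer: -6468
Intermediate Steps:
42*((l - 209) - 187) = 42*((242 - 209) - 187) = 42*(33 - 187) = 42*(-154) = -6468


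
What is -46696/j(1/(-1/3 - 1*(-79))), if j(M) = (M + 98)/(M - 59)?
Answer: 650055016/23131 ≈ 28103.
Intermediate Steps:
j(M) = (98 + M)/(-59 + M)
-46696/j(1/(-1/3 - 1*(-79))) = -46696*(-59 + 1/(-1/3 - 1*(-79)))/(98 + 1/(-1/3 - 1*(-79))) = -46696*(-59 + 1/(-1*⅓ + 79))/(98 + 1/(-1*⅓ + 79)) = -46696*(-59 + 1/(-⅓ + 79))/(98 + 1/(-⅓ + 79)) = -46696*(-59 + 1/(236/3))/(98 + 1/(236/3)) = -46696*(-59 + 3/236)/(98 + 3/236) = -46696/((23131/236)/(-13921/236)) = -46696/((-236/13921*23131/236)) = -46696/(-23131/13921) = -46696*(-13921/23131) = 650055016/23131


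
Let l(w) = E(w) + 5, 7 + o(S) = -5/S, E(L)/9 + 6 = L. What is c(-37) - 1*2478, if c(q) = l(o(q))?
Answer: -95785/37 ≈ -2588.8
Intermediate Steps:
E(L) = -54 + 9*L
o(S) = -7 - 5/S
l(w) = -49 + 9*w (l(w) = (-54 + 9*w) + 5 = -49 + 9*w)
c(q) = -112 - 45/q (c(q) = -49 + 9*(-7 - 5/q) = -49 + (-63 - 45/q) = -112 - 45/q)
c(-37) - 1*2478 = (-112 - 45/(-37)) - 1*2478 = (-112 - 45*(-1/37)) - 2478 = (-112 + 45/37) - 2478 = -4099/37 - 2478 = -95785/37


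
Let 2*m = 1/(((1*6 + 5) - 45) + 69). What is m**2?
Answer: 1/4900 ≈ 0.00020408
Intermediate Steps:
m = 1/70 (m = 1/(2*(((1*6 + 5) - 45) + 69)) = 1/(2*(((6 + 5) - 45) + 69)) = 1/(2*((11 - 45) + 69)) = 1/(2*(-34 + 69)) = (1/2)/35 = (1/2)*(1/35) = 1/70 ≈ 0.014286)
m**2 = (1/70)**2 = 1/4900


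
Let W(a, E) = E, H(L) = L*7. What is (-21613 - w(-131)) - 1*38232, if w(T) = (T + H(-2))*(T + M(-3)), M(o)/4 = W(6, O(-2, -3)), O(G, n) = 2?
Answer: -77680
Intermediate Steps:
H(L) = 7*L
M(o) = 8 (M(o) = 4*2 = 8)
w(T) = (-14 + T)*(8 + T) (w(T) = (T + 7*(-2))*(T + 8) = (T - 14)*(8 + T) = (-14 + T)*(8 + T))
(-21613 - w(-131)) - 1*38232 = (-21613 - (-112 + (-131)**2 - 6*(-131))) - 1*38232 = (-21613 - (-112 + 17161 + 786)) - 38232 = (-21613 - 1*17835) - 38232 = (-21613 - 17835) - 38232 = -39448 - 38232 = -77680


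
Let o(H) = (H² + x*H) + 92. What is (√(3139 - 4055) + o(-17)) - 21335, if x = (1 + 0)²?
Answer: -20971 + 2*I*√229 ≈ -20971.0 + 30.266*I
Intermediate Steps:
x = 1 (x = 1² = 1)
o(H) = 92 + H + H² (o(H) = (H² + 1*H) + 92 = (H² + H) + 92 = (H + H²) + 92 = 92 + H + H²)
(√(3139 - 4055) + o(-17)) - 21335 = (√(3139 - 4055) + (92 - 17 + (-17)²)) - 21335 = (√(-916) + (92 - 17 + 289)) - 21335 = (2*I*√229 + 364) - 21335 = (364 + 2*I*√229) - 21335 = -20971 + 2*I*√229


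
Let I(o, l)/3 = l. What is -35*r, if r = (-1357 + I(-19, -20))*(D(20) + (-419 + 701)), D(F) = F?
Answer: 14977690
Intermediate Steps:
I(o, l) = 3*l
r = -427934 (r = (-1357 + 3*(-20))*(20 + (-419 + 701)) = (-1357 - 60)*(20 + 282) = -1417*302 = -427934)
-35*r = -35*(-427934) = 14977690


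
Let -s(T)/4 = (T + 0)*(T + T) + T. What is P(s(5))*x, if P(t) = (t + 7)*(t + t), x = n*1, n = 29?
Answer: 2717880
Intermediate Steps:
x = 29 (x = 29*1 = 29)
s(T) = -8*T² - 4*T (s(T) = -4*((T + 0)*(T + T) + T) = -4*(T*(2*T) + T) = -4*(2*T² + T) = -4*(T + 2*T²) = -8*T² - 4*T)
P(t) = 2*t*(7 + t) (P(t) = (7 + t)*(2*t) = 2*t*(7 + t))
P(s(5))*x = (2*(-4*5*(1 + 2*5))*(7 - 4*5*(1 + 2*5)))*29 = (2*(-4*5*(1 + 10))*(7 - 4*5*(1 + 10)))*29 = (2*(-4*5*11)*(7 - 4*5*11))*29 = (2*(-220)*(7 - 220))*29 = (2*(-220)*(-213))*29 = 93720*29 = 2717880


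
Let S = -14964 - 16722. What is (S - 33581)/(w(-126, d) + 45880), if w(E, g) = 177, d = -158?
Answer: -65267/46057 ≈ -1.4171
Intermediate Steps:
S = -31686
(S - 33581)/(w(-126, d) + 45880) = (-31686 - 33581)/(177 + 45880) = -65267/46057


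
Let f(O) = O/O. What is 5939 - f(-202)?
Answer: 5938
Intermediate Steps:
f(O) = 1
5939 - f(-202) = 5939 - 1*1 = 5939 - 1 = 5938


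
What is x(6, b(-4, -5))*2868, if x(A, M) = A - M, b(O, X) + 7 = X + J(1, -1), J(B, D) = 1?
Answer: 48756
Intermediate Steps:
b(O, X) = -6 + X (b(O, X) = -7 + (X + 1) = -7 + (1 + X) = -6 + X)
x(6, b(-4, -5))*2868 = (6 - (-6 - 5))*2868 = (6 - 1*(-11))*2868 = (6 + 11)*2868 = 17*2868 = 48756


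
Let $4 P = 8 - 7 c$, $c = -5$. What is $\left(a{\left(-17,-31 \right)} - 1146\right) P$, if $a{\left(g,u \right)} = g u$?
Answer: $- \frac{26617}{4} \approx -6654.3$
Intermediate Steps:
$P = \frac{43}{4}$ ($P = \frac{8 - -35}{4} = \frac{8 + 35}{4} = \frac{1}{4} \cdot 43 = \frac{43}{4} \approx 10.75$)
$\left(a{\left(-17,-31 \right)} - 1146\right) P = \left(\left(-17\right) \left(-31\right) - 1146\right) \frac{43}{4} = \left(527 - 1146\right) \frac{43}{4} = \left(-619\right) \frac{43}{4} = - \frac{26617}{4}$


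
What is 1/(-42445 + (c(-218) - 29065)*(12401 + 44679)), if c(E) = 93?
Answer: -1/1653764205 ≈ -6.0468e-10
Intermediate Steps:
1/(-42445 + (c(-218) - 29065)*(12401 + 44679)) = 1/(-42445 + (93 - 29065)*(12401 + 44679)) = 1/(-42445 - 28972*57080) = 1/(-42445 - 1653721760) = 1/(-1653764205) = -1/1653764205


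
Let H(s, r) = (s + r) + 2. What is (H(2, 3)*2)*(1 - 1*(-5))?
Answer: 84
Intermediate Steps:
H(s, r) = 2 + r + s (H(s, r) = (r + s) + 2 = 2 + r + s)
(H(2, 3)*2)*(1 - 1*(-5)) = ((2 + 3 + 2)*2)*(1 - 1*(-5)) = (7*2)*(1 + 5) = 14*6 = 84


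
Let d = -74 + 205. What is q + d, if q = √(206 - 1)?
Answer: 131 + √205 ≈ 145.32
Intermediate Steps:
d = 131
q = √205 ≈ 14.318
q + d = √205 + 131 = 131 + √205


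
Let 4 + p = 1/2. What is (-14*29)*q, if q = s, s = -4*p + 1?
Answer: -6090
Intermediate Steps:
p = -7/2 (p = -4 + 1/2 = -4 + ½ = -7/2 ≈ -3.5000)
s = 15 (s = -4*(-7/2) + 1 = 14 + 1 = 15)
q = 15
(-14*29)*q = -14*29*15 = -406*15 = -6090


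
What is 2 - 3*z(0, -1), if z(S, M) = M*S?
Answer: 2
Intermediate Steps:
2 - 3*z(0, -1) = 2 - (-3)*0 = 2 - 3*0 = 2 + 0 = 2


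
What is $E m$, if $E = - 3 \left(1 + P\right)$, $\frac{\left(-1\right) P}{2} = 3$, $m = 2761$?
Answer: $41415$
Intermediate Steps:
$P = -6$ ($P = \left(-2\right) 3 = -6$)
$E = 15$ ($E = - 3 \left(1 - 6\right) = \left(-3\right) \left(-5\right) = 15$)
$E m = 15 \cdot 2761 = 41415$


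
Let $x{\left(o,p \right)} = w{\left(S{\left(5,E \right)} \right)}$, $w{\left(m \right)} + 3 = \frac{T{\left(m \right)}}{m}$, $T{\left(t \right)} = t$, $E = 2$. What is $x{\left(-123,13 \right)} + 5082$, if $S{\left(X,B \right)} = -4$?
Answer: $5080$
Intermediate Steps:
$w{\left(m \right)} = -2$ ($w{\left(m \right)} = -3 + \frac{m}{m} = -3 + 1 = -2$)
$x{\left(o,p \right)} = -2$
$x{\left(-123,13 \right)} + 5082 = -2 + 5082 = 5080$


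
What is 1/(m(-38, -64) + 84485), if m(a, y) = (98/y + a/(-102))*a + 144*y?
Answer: 816/61455433 ≈ 1.3278e-5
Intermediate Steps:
m(a, y) = 144*y + a*(98/y - a/102) (m(a, y) = (98/y + a*(-1/102))*a + 144*y = (98/y - a/102)*a + 144*y = a*(98/y - a/102) + 144*y = 144*y + a*(98/y - a/102))
1/(m(-38, -64) + 84485) = 1/((144*(-64) - 1/102*(-38)**2 + 98*(-38)/(-64)) + 84485) = 1/((-9216 - 1/102*1444 + 98*(-38)*(-1/64)) + 84485) = 1/((-9216 - 722/51 + 931/16) + 84485) = 1/(-7484327/816 + 84485) = 1/(61455433/816) = 816/61455433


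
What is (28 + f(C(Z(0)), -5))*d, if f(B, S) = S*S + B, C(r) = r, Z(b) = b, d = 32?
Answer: 1696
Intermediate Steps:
f(B, S) = B + S² (f(B, S) = S² + B = B + S²)
(28 + f(C(Z(0)), -5))*d = (28 + (0 + (-5)²))*32 = (28 + (0 + 25))*32 = (28 + 25)*32 = 53*32 = 1696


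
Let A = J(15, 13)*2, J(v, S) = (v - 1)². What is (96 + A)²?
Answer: 238144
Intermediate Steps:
J(v, S) = (-1 + v)²
A = 392 (A = (-1 + 15)²*2 = 14²*2 = 196*2 = 392)
(96 + A)² = (96 + 392)² = 488² = 238144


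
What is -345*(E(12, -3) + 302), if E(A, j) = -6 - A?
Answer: -97980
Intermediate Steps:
-345*(E(12, -3) + 302) = -345*((-6 - 1*12) + 302) = -345*((-6 - 12) + 302) = -345*(-18 + 302) = -345*284 = -97980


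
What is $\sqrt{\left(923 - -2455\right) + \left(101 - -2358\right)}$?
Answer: $\sqrt{5837} \approx 76.4$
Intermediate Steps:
$\sqrt{\left(923 - -2455\right) + \left(101 - -2358\right)} = \sqrt{\left(923 + 2455\right) + \left(101 + 2358\right)} = \sqrt{3378 + 2459} = \sqrt{5837}$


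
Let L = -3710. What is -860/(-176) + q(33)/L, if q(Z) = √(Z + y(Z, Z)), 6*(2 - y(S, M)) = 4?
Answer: 215/44 - √309/11130 ≈ 4.8848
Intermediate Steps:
y(S, M) = 4/3 (y(S, M) = 2 - ⅙*4 = 2 - ⅔ = 4/3)
q(Z) = √(4/3 + Z) (q(Z) = √(Z + 4/3) = √(4/3 + Z))
-860/(-176) + q(33)/L = -860/(-176) + (√(12 + 9*33)/3)/(-3710) = -860*(-1/176) + (√(12 + 297)/3)*(-1/3710) = 215/44 + (√309/3)*(-1/3710) = 215/44 - √309/11130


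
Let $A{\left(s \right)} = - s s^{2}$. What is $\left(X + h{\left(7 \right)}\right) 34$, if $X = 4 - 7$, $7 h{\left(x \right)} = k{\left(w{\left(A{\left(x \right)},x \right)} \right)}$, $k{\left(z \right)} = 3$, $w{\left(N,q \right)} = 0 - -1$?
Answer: $- \frac{612}{7} \approx -87.429$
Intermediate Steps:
$A{\left(s \right)} = - s^{3}$
$w{\left(N,q \right)} = 1$ ($w{\left(N,q \right)} = 0 + 1 = 1$)
$h{\left(x \right)} = \frac{3}{7}$ ($h{\left(x \right)} = \frac{1}{7} \cdot 3 = \frac{3}{7}$)
$X = -3$ ($X = 4 - 7 = -3$)
$\left(X + h{\left(7 \right)}\right) 34 = \left(-3 + \frac{3}{7}\right) 34 = \left(- \frac{18}{7}\right) 34 = - \frac{612}{7}$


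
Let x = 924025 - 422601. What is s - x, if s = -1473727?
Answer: -1975151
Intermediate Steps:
x = 501424
s - x = -1473727 - 1*501424 = -1473727 - 501424 = -1975151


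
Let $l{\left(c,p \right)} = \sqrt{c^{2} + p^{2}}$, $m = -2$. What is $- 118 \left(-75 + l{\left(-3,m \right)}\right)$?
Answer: $8850 - 118 \sqrt{13} \approx 8424.5$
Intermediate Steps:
$- 118 \left(-75 + l{\left(-3,m \right)}\right) = - 118 \left(-75 + \sqrt{\left(-3\right)^{2} + \left(-2\right)^{2}}\right) = - 118 \left(-75 + \sqrt{9 + 4}\right) = - 118 \left(-75 + \sqrt{13}\right) = 8850 - 118 \sqrt{13}$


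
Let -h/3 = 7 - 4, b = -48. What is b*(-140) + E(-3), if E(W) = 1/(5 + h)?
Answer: 26879/4 ≈ 6719.8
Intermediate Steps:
h = -9 (h = -3*(7 - 4) = -3*3 = -9)
E(W) = -1/4 (E(W) = 1/(5 - 9) = 1/(-4) = -1/4)
b*(-140) + E(-3) = -48*(-140) - 1/4 = 6720 - 1/4 = 26879/4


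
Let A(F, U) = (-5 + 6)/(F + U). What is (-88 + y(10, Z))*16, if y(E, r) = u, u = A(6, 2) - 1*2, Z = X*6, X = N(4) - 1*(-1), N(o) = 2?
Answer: -1438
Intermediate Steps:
A(F, U) = 1/(F + U)
X = 3 (X = 2 - 1*(-1) = 2 + 1 = 3)
Z = 18 (Z = 3*6 = 18)
u = -15/8 (u = 1/(6 + 2) - 1*2 = 1/8 - 2 = -15/8 ≈ -1.8750)
y(E, r) = -15/8
(-88 + y(10, Z))*16 = (-88 - 15/8)*16 = -719/8*16 = -1438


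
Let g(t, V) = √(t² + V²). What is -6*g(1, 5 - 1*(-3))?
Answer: -6*√65 ≈ -48.374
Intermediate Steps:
g(t, V) = √(V² + t²)
-6*g(1, 5 - 1*(-3)) = -6*√((5 - 1*(-3))² + 1²) = -6*√((5 + 3)² + 1) = -6*√(8² + 1) = -6*√(64 + 1) = -6*√65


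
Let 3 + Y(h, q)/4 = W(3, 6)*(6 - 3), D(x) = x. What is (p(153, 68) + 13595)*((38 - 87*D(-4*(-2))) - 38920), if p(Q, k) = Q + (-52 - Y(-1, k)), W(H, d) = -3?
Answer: -543960032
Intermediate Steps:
Y(h, q) = -48 (Y(h, q) = -12 + 4*(-3*(6 - 3)) = -12 + 4*(-3*3) = -12 + 4*(-9) = -12 - 36 = -48)
p(Q, k) = -4 + Q (p(Q, k) = Q + (-52 - 1*(-48)) = Q + (-52 + 48) = Q - 4 = -4 + Q)
(p(153, 68) + 13595)*((38 - 87*D(-4*(-2))) - 38920) = ((-4 + 153) + 13595)*((38 - (-348)*(-2)) - 38920) = (149 + 13595)*((38 - 87*8) - 38920) = 13744*((38 - 696) - 38920) = 13744*(-658 - 38920) = 13744*(-39578) = -543960032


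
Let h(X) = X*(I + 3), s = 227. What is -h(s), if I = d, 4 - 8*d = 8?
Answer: -1135/2 ≈ -567.50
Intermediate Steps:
d = -½ (d = ½ - ⅛*8 = ½ - 1 = -½ ≈ -0.50000)
I = -½ ≈ -0.50000
h(X) = 5*X/2 (h(X) = X*(-½ + 3) = X*(5/2) = 5*X/2)
-h(s) = -5*227/2 = -1*1135/2 = -1135/2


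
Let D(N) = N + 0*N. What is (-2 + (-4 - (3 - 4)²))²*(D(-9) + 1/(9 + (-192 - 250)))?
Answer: -191002/433 ≈ -441.11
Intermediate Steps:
D(N) = N (D(N) = N + 0 = N)
(-2 + (-4 - (3 - 4)²))²*(D(-9) + 1/(9 + (-192 - 250))) = (-2 + (-4 - (3 - 4)²))²*(-9 + 1/(9 + (-192 - 250))) = (-2 + (-4 - 1*(-1)²))²*(-9 + 1/(9 - 442)) = (-2 + (-4 - 1*1))²*(-9 + 1/(-433)) = (-2 + (-4 - 1))²*(-9 - 1/433) = (-2 - 5)²*(-3898/433) = (-7)²*(-3898/433) = 49*(-3898/433) = -191002/433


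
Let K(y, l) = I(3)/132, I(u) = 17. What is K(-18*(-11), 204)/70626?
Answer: 17/9322632 ≈ 1.8235e-6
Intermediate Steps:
K(y, l) = 17/132
K(-18*(-11), 204)/70626 = (17/132)/70626 = (17/132)*(1/70626) = 17/9322632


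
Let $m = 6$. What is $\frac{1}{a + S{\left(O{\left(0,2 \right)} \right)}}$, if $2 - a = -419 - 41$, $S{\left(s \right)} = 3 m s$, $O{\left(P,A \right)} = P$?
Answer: $\frac{1}{462} \approx 0.0021645$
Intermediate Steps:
$S{\left(s \right)} = 18 s$ ($S{\left(s \right)} = 3 \cdot 6 s = 18 s$)
$a = 462$ ($a = 2 - \left(-419 - 41\right) = 2 - -460 = 2 + 460 = 462$)
$\frac{1}{a + S{\left(O{\left(0,2 \right)} \right)}} = \frac{1}{462 + 18 \cdot 0} = \frac{1}{462 + 0} = \frac{1}{462}$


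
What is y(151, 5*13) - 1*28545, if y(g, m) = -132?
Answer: -28677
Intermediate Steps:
y(151, 5*13) - 1*28545 = -132 - 1*28545 = -132 - 28545 = -28677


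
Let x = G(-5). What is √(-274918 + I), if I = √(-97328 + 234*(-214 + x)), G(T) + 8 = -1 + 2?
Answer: √(-274918 + I*√149042) ≈ 0.368 + 524.33*I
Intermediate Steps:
G(T) = -7 (G(T) = -8 + (-1 + 2) = -8 + 1 = -7)
x = -7
I = I*√149042 (I = √(-97328 + 234*(-214 - 7)) = √(-97328 + 234*(-221)) = √(-97328 - 51714) = √(-149042) = I*√149042 ≈ 386.06*I)
√(-274918 + I) = √(-274918 + I*√149042)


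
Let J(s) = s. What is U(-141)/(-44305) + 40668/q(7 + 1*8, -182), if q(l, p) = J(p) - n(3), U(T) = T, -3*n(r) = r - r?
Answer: -900885039/4031755 ≈ -223.45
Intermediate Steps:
n(r) = 0 (n(r) = -(r - r)/3 = -⅓*0 = 0)
q(l, p) = p (q(l, p) = p - 1*0 = p + 0 = p)
U(-141)/(-44305) + 40668/q(7 + 1*8, -182) = -141/(-44305) + 40668/(-182) = -141*(-1/44305) + 40668*(-1/182) = 141/44305 - 20334/91 = -900885039/4031755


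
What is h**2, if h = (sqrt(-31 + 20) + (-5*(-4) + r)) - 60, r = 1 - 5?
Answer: (44 - I*sqrt(11))**2 ≈ 1925.0 - 291.86*I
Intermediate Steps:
r = -4
h = -44 + I*sqrt(11) (h = (sqrt(-31 + 20) + (-5*(-4) - 4)) - 60 = (sqrt(-11) + (20 - 4)) - 60 = (I*sqrt(11) + 16) - 60 = (16 + I*sqrt(11)) - 60 = -44 + I*sqrt(11) ≈ -44.0 + 3.3166*I)
h**2 = (-44 + I*sqrt(11))**2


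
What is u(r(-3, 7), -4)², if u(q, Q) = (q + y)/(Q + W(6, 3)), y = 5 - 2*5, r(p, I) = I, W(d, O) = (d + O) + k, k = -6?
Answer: 4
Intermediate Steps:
W(d, O) = -6 + O + d (W(d, O) = (d + O) - 6 = (O + d) - 6 = -6 + O + d)
y = -5 (y = 5 - 10 = -5)
u(q, Q) = (-5 + q)/(3 + Q) (u(q, Q) = (q - 5)/(Q + (-6 + 3 + 6)) = (-5 + q)/(Q + 3) = (-5 + q)/(3 + Q))
u(r(-3, 7), -4)² = ((-5 + 7)/(3 - 4))² = (2/(-1))² = (-1*2)² = (-2)² = 4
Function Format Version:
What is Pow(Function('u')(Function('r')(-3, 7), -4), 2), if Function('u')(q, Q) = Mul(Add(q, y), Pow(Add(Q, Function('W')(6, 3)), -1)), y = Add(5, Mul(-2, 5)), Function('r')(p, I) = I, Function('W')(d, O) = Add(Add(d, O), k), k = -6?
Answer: 4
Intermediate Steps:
Function('W')(d, O) = Add(-6, O, d) (Function('W')(d, O) = Add(Add(d, O), -6) = Add(Add(O, d), -6) = Add(-6, O, d))
y = -5 (y = Add(5, -10) = -5)
Function('u')(q, Q) = Mul(Pow(Add(3, Q), -1), Add(-5, q)) (Function('u')(q, Q) = Mul(Add(q, -5), Pow(Add(Q, Add(-6, 3, 6)), -1)) = Mul(Add(-5, q), Pow(Add(Q, 3), -1)) = Mul(Add(-5, q), Pow(Add(3, Q), -1)) = Mul(Pow(Add(3, Q), -1), Add(-5, q)))
Pow(Function('u')(Function('r')(-3, 7), -4), 2) = Pow(Mul(Pow(Add(3, -4), -1), Add(-5, 7)), 2) = Pow(Mul(Pow(-1, -1), 2), 2) = Pow(Mul(-1, 2), 2) = Pow(-2, 2) = 4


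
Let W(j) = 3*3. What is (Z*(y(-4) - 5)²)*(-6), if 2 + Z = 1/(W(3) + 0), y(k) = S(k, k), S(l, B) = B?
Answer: 918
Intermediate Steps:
y(k) = k
W(j) = 9
Z = -17/9 (Z = -2 + 1/(9 + 0) = -2 + 1/9 = -2 + ⅑ = -17/9 ≈ -1.8889)
(Z*(y(-4) - 5)²)*(-6) = -17*(-4 - 5)²/9*(-6) = -17/9*(-9)²*(-6) = -17/9*81*(-6) = -153*(-6) = 918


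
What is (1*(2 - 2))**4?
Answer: 0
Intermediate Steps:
(1*(2 - 2))**4 = (1*0)**4 = 0**4 = 0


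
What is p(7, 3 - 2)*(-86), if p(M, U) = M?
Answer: -602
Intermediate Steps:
p(7, 3 - 2)*(-86) = 7*(-86) = -602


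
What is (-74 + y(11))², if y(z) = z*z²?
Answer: 1580049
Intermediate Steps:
y(z) = z³
(-74 + y(11))² = (-74 + 11³)² = (-74 + 1331)² = 1257² = 1580049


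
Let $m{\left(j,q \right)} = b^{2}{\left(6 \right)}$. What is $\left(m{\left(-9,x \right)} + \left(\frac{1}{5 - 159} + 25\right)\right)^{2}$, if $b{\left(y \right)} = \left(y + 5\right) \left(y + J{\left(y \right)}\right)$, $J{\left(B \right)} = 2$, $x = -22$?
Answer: $\frac{1431432780625}{23716} \approx 6.0357 \cdot 10^{7}$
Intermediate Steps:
$b{\left(y \right)} = \left(2 + y\right) \left(5 + y\right)$ ($b{\left(y \right)} = \left(y + 5\right) \left(y + 2\right) = \left(5 + y\right) \left(2 + y\right) = \left(2 + y\right) \left(5 + y\right)$)
$m{\left(j,q \right)} = 7744$ ($m{\left(j,q \right)} = \left(10 + 6^{2} + 7 \cdot 6\right)^{2} = \left(10 + 36 + 42\right)^{2} = 88^{2} = 7744$)
$\left(m{\left(-9,x \right)} + \left(\frac{1}{5 - 159} + 25\right)\right)^{2} = \left(7744 + \left(\frac{1}{5 - 159} + 25\right)\right)^{2} = \left(7744 + \left(\frac{1}{-154} + 25\right)\right)^{2} = \left(7744 + \left(- \frac{1}{154} + 25\right)\right)^{2} = \left(7744 + \frac{3849}{154}\right)^{2} = \left(\frac{1196425}{154}\right)^{2} = \frac{1431432780625}{23716}$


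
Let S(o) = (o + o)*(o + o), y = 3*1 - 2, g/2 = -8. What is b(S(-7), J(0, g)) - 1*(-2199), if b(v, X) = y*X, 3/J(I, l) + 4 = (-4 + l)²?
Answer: 290269/132 ≈ 2199.0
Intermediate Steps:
g = -16 (g = 2*(-8) = -16)
y = 1 (y = 3 - 2 = 1)
S(o) = 4*o² (S(o) = (2*o)*(2*o) = 4*o²)
J(I, l) = 3/(-4 + (-4 + l)²)
b(v, X) = X (b(v, X) = 1*X = X)
b(S(-7), J(0, g)) - 1*(-2199) = 3/(-4 + (-4 - 16)²) - 1*(-2199) = 3/(-4 + (-20)²) + 2199 = 3/(-4 + 400) + 2199 = 3/396 + 2199 = 3*(1/396) + 2199 = 1/132 + 2199 = 290269/132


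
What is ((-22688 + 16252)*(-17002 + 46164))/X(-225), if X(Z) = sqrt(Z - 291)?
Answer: 93843316*I*sqrt(129)/129 ≈ 8.2624e+6*I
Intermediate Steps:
X(Z) = sqrt(-291 + Z)
((-22688 + 16252)*(-17002 + 46164))/X(-225) = ((-22688 + 16252)*(-17002 + 46164))/(sqrt(-291 - 225)) = (-6436*29162)/(sqrt(-516)) = -187686632*(-I*sqrt(129)/258) = -(-93843316)*I*sqrt(129)/129 = 93843316*I*sqrt(129)/129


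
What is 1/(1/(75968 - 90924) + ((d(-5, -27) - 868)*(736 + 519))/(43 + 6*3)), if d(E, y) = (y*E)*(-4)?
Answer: -912316/26427850301 ≈ -3.4521e-5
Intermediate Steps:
d(E, y) = -4*E*y (d(E, y) = (E*y)*(-4) = -4*E*y)
1/(1/(75968 - 90924) + ((d(-5, -27) - 868)*(736 + 519))/(43 + 6*3)) = 1/(1/(75968 - 90924) + ((-4*(-5)*(-27) - 868)*(736 + 519))/(43 + 6*3)) = 1/(1/(-14956) + ((-540 - 868)*1255)/(43 + 18)) = 1/(-1/14956 - 1408*1255/61) = 1/(-1/14956 - 1767040*1/61) = 1/(-1/14956 - 1767040/61) = 1/(-26427850301/912316) = -912316/26427850301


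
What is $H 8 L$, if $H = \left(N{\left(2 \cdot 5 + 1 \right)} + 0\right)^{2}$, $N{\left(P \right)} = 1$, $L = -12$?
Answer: $-96$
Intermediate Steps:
$H = 1$ ($H = \left(1 + 0\right)^{2} = 1^{2} = 1$)
$H 8 L = 1 \cdot 8 \left(-12\right) = 8 \left(-12\right) = -96$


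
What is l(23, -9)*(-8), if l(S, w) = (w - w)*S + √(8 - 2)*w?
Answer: 72*√6 ≈ 176.36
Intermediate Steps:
l(S, w) = w*√6 (l(S, w) = 0*S + √6*w = 0 + w*√6 = w*√6)
l(23, -9)*(-8) = -9*√6*(-8) = 72*√6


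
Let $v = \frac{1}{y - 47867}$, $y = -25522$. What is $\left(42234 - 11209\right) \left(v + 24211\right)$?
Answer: $\frac{3242698467350}{4317} \approx 7.5115 \cdot 10^{8}$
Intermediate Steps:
$v = - \frac{1}{73389}$ ($v = \frac{1}{-25522 - 47867} = \frac{1}{-73389} = - \frac{1}{73389} \approx -1.3626 \cdot 10^{-5}$)
$\left(42234 - 11209\right) \left(v + 24211\right) = \left(42234 - 11209\right) \left(- \frac{1}{73389} + 24211\right) = 31025 \cdot \frac{1776821078}{73389} = \frac{3242698467350}{4317}$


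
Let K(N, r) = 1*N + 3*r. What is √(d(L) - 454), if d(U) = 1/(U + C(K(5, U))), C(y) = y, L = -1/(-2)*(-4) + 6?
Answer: I*√200193/21 ≈ 21.306*I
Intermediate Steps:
K(N, r) = N + 3*r
L = 4 (L = -1*(-½)*(-4) + 6 = (½)*(-4) + 6 = -2 + 6 = 4)
d(U) = 1/(5 + 4*U) (d(U) = 1/(U + (5 + 3*U)) = 1/(5 + 4*U))
√(d(L) - 454) = √(1/(5 + 4*4) - 454) = √(1/(5 + 16) - 454) = √(1/21 - 454) = √(-9533/21) = I*√200193/21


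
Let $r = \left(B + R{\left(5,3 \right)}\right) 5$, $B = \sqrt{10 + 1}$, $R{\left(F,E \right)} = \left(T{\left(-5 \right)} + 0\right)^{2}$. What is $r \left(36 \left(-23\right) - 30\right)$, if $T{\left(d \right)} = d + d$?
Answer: $-429000 - 4290 \sqrt{11} \approx -4.4323 \cdot 10^{5}$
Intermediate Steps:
$T{\left(d \right)} = 2 d$
$R{\left(F,E \right)} = 100$ ($R{\left(F,E \right)} = \left(2 \left(-5\right) + 0\right)^{2} = \left(-10 + 0\right)^{2} = \left(-10\right)^{2} = 100$)
$B = \sqrt{11} \approx 3.3166$
$r = 500 + 5 \sqrt{11}$ ($r = \left(\sqrt{11} + 100\right) 5 = \left(100 + \sqrt{11}\right) 5 = 500 + 5 \sqrt{11} \approx 516.58$)
$r \left(36 \left(-23\right) - 30\right) = \left(500 + 5 \sqrt{11}\right) \left(36 \left(-23\right) - 30\right) = \left(500 + 5 \sqrt{11}\right) \left(-828 - 30\right) = \left(500 + 5 \sqrt{11}\right) \left(-858\right) = -429000 - 4290 \sqrt{11}$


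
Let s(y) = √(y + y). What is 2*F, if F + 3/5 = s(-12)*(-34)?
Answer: -6/5 - 136*I*√6 ≈ -1.2 - 333.13*I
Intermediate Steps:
s(y) = √2*√y (s(y) = √(2*y) = √2*√y)
F = -⅗ - 68*I*√6 (F = -⅗ + (√2*√(-12))*(-34) = -⅗ + (√2*(2*I*√3))*(-34) = -⅗ + (2*I*√6)*(-34) = -⅗ - 68*I*√6 ≈ -0.6 - 166.57*I)
2*F = 2*(-⅗ - 68*I*√6) = -6/5 - 136*I*√6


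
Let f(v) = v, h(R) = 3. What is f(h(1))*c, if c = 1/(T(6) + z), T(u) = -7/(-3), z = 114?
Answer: 9/349 ≈ 0.025788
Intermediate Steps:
T(u) = 7/3 (T(u) = -7*(-⅓) = 7/3)
c = 3/349 (c = 1/(7/3 + 114) = 1/(349/3) = 3/349 ≈ 0.0085960)
f(h(1))*c = 3*(3/349) = 9/349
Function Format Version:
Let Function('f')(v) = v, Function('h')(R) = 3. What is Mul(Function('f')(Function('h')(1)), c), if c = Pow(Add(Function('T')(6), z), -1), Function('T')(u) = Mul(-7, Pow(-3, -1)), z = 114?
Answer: Rational(9, 349) ≈ 0.025788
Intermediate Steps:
Function('T')(u) = Rational(7, 3) (Function('T')(u) = Mul(-7, Rational(-1, 3)) = Rational(7, 3))
c = Rational(3, 349) (c = Pow(Add(Rational(7, 3), 114), -1) = Pow(Rational(349, 3), -1) = Rational(3, 349) ≈ 0.0085960)
Mul(Function('f')(Function('h')(1)), c) = Mul(3, Rational(3, 349)) = Rational(9, 349)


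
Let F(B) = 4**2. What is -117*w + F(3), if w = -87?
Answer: 10195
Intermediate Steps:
F(B) = 16
-117*w + F(3) = -117*(-87) + 16 = 10179 + 16 = 10195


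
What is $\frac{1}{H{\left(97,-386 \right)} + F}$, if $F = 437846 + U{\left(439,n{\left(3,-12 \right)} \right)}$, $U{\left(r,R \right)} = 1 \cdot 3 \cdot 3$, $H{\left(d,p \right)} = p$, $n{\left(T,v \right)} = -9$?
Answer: $\frac{1}{437469} \approx 2.2859 \cdot 10^{-6}$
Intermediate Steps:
$U{\left(r,R \right)} = 9$ ($U{\left(r,R \right)} = 3 \cdot 3 = 9$)
$F = 437855$ ($F = 437846 + 9 = 437855$)
$\frac{1}{H{\left(97,-386 \right)} + F} = \frac{1}{-386 + 437855} = \frac{1}{437469}$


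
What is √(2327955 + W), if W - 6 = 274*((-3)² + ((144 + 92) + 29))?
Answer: √2403037 ≈ 1550.2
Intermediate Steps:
W = 75082 (W = 6 + 274*((-3)² + ((144 + 92) + 29)) = 6 + 274*(9 + (236 + 29)) = 6 + 274*(9 + 265) = 6 + 274*274 = 6 + 75076 = 75082)
√(2327955 + W) = √(2327955 + 75082) = √2403037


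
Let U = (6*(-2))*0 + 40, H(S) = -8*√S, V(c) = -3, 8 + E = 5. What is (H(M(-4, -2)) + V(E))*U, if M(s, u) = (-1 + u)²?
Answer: -1080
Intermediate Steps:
E = -3 (E = -8 + 5 = -3)
U = 40 (U = -12*0 + 40 = 0 + 40 = 40)
(H(M(-4, -2)) + V(E))*U = (-8*√((-1 - 2)²) - 3)*40 = (-8*√((-3)²) - 3)*40 = (-8*√9 - 3)*40 = (-8*3 - 3)*40 = (-24 - 3)*40 = -27*40 = -1080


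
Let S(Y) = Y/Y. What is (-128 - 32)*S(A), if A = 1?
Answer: -160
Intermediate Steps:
S(Y) = 1
(-128 - 32)*S(A) = (-128 - 32)*1 = -160*1 = -160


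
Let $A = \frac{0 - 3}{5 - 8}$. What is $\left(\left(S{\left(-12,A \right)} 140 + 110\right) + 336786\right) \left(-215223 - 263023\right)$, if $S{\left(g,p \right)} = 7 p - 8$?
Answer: $-161052209976$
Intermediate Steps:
$A = 1$ ($A = - \frac{3}{-3} = \left(-3\right) \left(- \frac{1}{3}\right) = 1$)
$S{\left(g,p \right)} = -8 + 7 p$
$\left(\left(S{\left(-12,A \right)} 140 + 110\right) + 336786\right) \left(-215223 - 263023\right) = \left(\left(\left(-8 + 7 \cdot 1\right) 140 + 110\right) + 336786\right) \left(-215223 - 263023\right) = \left(\left(\left(-8 + 7\right) 140 + 110\right) + 336786\right) \left(-478246\right) = \left(\left(\left(-1\right) 140 + 110\right) + 336786\right) \left(-478246\right) = \left(\left(-140 + 110\right) + 336786\right) \left(-478246\right) = \left(-30 + 336786\right) \left(-478246\right) = 336756 \left(-478246\right) = -161052209976$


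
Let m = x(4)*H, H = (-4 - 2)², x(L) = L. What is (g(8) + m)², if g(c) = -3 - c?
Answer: 17689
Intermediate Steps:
H = 36 (H = (-6)² = 36)
m = 144 (m = 4*36 = 144)
(g(8) + m)² = ((-3 - 1*8) + 144)² = ((-3 - 8) + 144)² = (-11 + 144)² = 133² = 17689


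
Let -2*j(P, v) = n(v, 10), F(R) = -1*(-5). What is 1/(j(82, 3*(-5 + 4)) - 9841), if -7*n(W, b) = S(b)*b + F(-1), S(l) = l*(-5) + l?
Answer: -14/138169 ≈ -0.00010133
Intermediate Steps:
S(l) = -4*l (S(l) = -5*l + l = -4*l)
F(R) = 5
n(W, b) = -5/7 + 4*b²/7 (n(W, b) = -((-4*b)*b + 5)/7 = -(-4*b² + 5)/7 = -(5 - 4*b²)/7 = -5/7 + 4*b²/7)
j(P, v) = -395/14 (j(P, v) = -(-5/7 + (4/7)*10²)/2 = -(-5/7 + (4/7)*100)/2 = -(-5/7 + 400/7)/2 = -½*395/7 = -395/14)
1/(j(82, 3*(-5 + 4)) - 9841) = 1/(-395/14 - 9841) = 1/(-138169/14) = -14/138169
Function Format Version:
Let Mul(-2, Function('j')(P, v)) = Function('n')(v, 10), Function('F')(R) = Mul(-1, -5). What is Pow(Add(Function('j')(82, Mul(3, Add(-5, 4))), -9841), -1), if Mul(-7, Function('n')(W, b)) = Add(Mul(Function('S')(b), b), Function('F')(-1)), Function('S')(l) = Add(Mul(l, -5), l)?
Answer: Rational(-14, 138169) ≈ -0.00010133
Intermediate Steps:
Function('S')(l) = Mul(-4, l) (Function('S')(l) = Add(Mul(-5, l), l) = Mul(-4, l))
Function('F')(R) = 5
Function('n')(W, b) = Add(Rational(-5, 7), Mul(Rational(4, 7), Pow(b, 2))) (Function('n')(W, b) = Mul(Rational(-1, 7), Add(Mul(Mul(-4, b), b), 5)) = Mul(Rational(-1, 7), Add(Mul(-4, Pow(b, 2)), 5)) = Mul(Rational(-1, 7), Add(5, Mul(-4, Pow(b, 2)))) = Add(Rational(-5, 7), Mul(Rational(4, 7), Pow(b, 2))))
Function('j')(P, v) = Rational(-395, 14) (Function('j')(P, v) = Mul(Rational(-1, 2), Add(Rational(-5, 7), Mul(Rational(4, 7), Pow(10, 2)))) = Mul(Rational(-1, 2), Add(Rational(-5, 7), Mul(Rational(4, 7), 100))) = Mul(Rational(-1, 2), Add(Rational(-5, 7), Rational(400, 7))) = Mul(Rational(-1, 2), Rational(395, 7)) = Rational(-395, 14))
Pow(Add(Function('j')(82, Mul(3, Add(-5, 4))), -9841), -1) = Pow(Add(Rational(-395, 14), -9841), -1) = Pow(Rational(-138169, 14), -1) = Rational(-14, 138169)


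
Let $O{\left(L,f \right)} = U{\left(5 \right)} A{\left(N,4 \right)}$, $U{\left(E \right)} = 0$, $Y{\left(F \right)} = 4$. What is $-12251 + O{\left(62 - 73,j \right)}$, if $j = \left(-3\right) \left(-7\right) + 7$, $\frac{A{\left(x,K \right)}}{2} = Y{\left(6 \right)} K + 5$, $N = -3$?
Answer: $-12251$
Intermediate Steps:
$A{\left(x,K \right)} = 10 + 8 K$ ($A{\left(x,K \right)} = 2 \left(4 K + 5\right) = 2 \left(5 + 4 K\right) = 10 + 8 K$)
$j = 28$ ($j = 21 + 7 = 28$)
$O{\left(L,f \right)} = 0$ ($O{\left(L,f \right)} = 0 \left(10 + 8 \cdot 4\right) = 0 \left(10 + 32\right) = 0 \cdot 42 = 0$)
$-12251 + O{\left(62 - 73,j \right)} = -12251 + 0 = -12251$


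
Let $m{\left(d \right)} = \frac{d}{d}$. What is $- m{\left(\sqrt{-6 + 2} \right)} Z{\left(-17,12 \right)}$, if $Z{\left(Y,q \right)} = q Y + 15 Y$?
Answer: $459$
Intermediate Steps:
$m{\left(d \right)} = 1$
$Z{\left(Y,q \right)} = 15 Y + Y q$ ($Z{\left(Y,q \right)} = Y q + 15 Y = 15 Y + Y q$)
$- m{\left(\sqrt{-6 + 2} \right)} Z{\left(-17,12 \right)} = - 1 \left(- 17 \left(15 + 12\right)\right) = - 1 \left(\left(-17\right) 27\right) = - 1 \left(-459\right) = \left(-1\right) \left(-459\right) = 459$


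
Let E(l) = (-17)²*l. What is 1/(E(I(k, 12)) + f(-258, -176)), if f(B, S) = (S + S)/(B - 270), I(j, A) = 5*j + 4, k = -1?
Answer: -3/865 ≈ -0.0034682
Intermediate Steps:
I(j, A) = 4 + 5*j
E(l) = 289*l
f(B, S) = 2*S/(-270 + B) (f(B, S) = (2*S)/(-270 + B) = 2*S/(-270 + B))
1/(E(I(k, 12)) + f(-258, -176)) = 1/(289*(4 + 5*(-1)) + 2*(-176)/(-270 - 258)) = 1/(289*(4 - 5) + 2*(-176)/(-528)) = 1/(289*(-1) + 2*(-176)*(-1/528)) = 1/(-289 + ⅔) = 1/(-865/3) = -3/865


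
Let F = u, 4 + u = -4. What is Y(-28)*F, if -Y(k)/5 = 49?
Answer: 1960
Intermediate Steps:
u = -8 (u = -4 - 4 = -8)
Y(k) = -245 (Y(k) = -5*49 = -245)
F = -8
Y(-28)*F = -245*(-8) = 1960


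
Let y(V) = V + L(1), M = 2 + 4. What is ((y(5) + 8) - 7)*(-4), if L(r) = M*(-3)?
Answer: 48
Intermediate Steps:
M = 6
L(r) = -18 (L(r) = 6*(-3) = -18)
y(V) = -18 + V (y(V) = V - 18 = -18 + V)
((y(5) + 8) - 7)*(-4) = (((-18 + 5) + 8) - 7)*(-4) = ((-13 + 8) - 7)*(-4) = (-5 - 7)*(-4) = -12*(-4) = 48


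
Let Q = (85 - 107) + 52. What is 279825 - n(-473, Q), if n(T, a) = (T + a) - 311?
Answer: 280579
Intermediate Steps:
Q = 30 (Q = -22 + 52 = 30)
n(T, a) = -311 + T + a
279825 - n(-473, Q) = 279825 - (-311 - 473 + 30) = 279825 - 1*(-754) = 279825 + 754 = 280579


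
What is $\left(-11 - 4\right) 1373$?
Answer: $-20595$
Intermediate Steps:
$\left(-11 - 4\right) 1373 = \left(-15\right) 1373 = -20595$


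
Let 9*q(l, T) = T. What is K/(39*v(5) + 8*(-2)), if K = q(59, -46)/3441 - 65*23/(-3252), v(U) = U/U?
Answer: 668827/33570396 ≈ 0.019923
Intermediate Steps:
q(l, T) = T/9
v(U) = 1
K = 15383021/33570396 (K = ((⅑)*(-46))/3441 - 65*23/(-3252) = -46/9*1/3441 - 1495*(-1/3252) = -46/30969 + 1495/3252 = 15383021/33570396 ≈ 0.45823)
K/(39*v(5) + 8*(-2)) = 15383021/(33570396*(39*1 + 8*(-2))) = 15383021/(33570396*(39 - 16)) = (15383021/33570396)/23 = (15383021/33570396)*(1/23) = 668827/33570396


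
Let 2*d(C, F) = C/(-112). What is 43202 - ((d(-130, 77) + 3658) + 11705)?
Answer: 3117903/112 ≈ 27838.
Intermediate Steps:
d(C, F) = -C/224 (d(C, F) = (C/(-112))/2 = (C*(-1/112))/2 = (-C/112)/2 = -C/224)
43202 - ((d(-130, 77) + 3658) + 11705) = 43202 - ((-1/224*(-130) + 3658) + 11705) = 43202 - ((65/112 + 3658) + 11705) = 43202 - (409761/112 + 11705) = 43202 - 1*1720721/112 = 43202 - 1720721/112 = 3117903/112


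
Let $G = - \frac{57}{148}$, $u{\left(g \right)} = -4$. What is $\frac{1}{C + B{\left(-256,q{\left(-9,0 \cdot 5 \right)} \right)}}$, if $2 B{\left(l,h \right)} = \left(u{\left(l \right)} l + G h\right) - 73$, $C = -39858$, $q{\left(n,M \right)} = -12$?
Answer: $- \frac{37}{1457067} \approx -2.5393 \cdot 10^{-5}$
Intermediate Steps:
$G = - \frac{57}{148}$ ($G = \left(-57\right) \frac{1}{148} = - \frac{57}{148} \approx -0.38514$)
$B{\left(l,h \right)} = - \frac{73}{2} - 2 l - \frac{57 h}{296}$ ($B{\left(l,h \right)} = \frac{\left(- 4 l - \frac{57 h}{148}\right) - 73}{2} = \frac{-73 - 4 l - \frac{57 h}{148}}{2} = - \frac{73}{2} - 2 l - \frac{57 h}{296}$)
$\frac{1}{C + B{\left(-256,q{\left(-9,0 \cdot 5 \right)} \right)}} = \frac{1}{-39858 - - \frac{17679}{37}} = \frac{1}{-39858 + \left(- \frac{73}{2} + 512 + \frac{171}{74}\right)} = \frac{1}{-39858 + \frac{17679}{37}} = \frac{1}{- \frac{1457067}{37}} = - \frac{37}{1457067}$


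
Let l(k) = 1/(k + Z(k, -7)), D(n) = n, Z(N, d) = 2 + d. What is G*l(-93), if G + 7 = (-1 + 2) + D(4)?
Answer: 1/49 ≈ 0.020408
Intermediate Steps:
l(k) = 1/(-5 + k) (l(k) = 1/(k + (2 - 7)) = 1/(k - 5) = 1/(-5 + k))
G = -2 (G = -7 + ((-1 + 2) + 4) = -7 + (1 + 4) = -7 + 5 = -2)
G*l(-93) = -2/(-5 - 93) = -2/(-98) = -2*(-1/98) = 1/49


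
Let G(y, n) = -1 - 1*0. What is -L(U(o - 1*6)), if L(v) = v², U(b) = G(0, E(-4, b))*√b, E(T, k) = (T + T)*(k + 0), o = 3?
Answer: 3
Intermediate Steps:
E(T, k) = 2*T*k (E(T, k) = (2*T)*k = 2*T*k)
G(y, n) = -1 (G(y, n) = -1 + 0 = -1)
U(b) = -√b
-L(U(o - 1*6)) = -(-√(3 - 1*6))² = -(-√(3 - 6))² = -(-√(-3))² = -(-I*√3)² = -1*(-3) = 3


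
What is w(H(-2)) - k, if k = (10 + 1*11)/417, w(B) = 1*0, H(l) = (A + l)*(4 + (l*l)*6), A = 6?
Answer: -7/139 ≈ -0.050360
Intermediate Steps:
H(l) = (4 + 6*l²)*(6 + l) (H(l) = (6 + l)*(4 + (l*l)*6) = (6 + l)*(4 + l²*6) = (6 + l)*(4 + 6*l²) = (4 + 6*l²)*(6 + l))
w(B) = 0
k = 7/139 (k = (10 + 11)*(1/417) = 21*(1/417) = 7/139 ≈ 0.050360)
w(H(-2)) - k = 0 - 1*7/139 = 0 - 7/139 = -7/139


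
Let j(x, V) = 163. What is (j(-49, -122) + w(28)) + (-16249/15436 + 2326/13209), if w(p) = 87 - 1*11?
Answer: 2855998043/11993772 ≈ 238.12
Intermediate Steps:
w(p) = 76 (w(p) = 87 - 11 = 76)
(j(-49, -122) + w(28)) + (-16249/15436 + 2326/13209) = (163 + 76) + (-16249/15436 + 2326/13209) = 239 + (-16249*1/15436 + 2326*(1/13209)) = 239 + (-16249/15436 + 2326/13209) = 239 - 10513465/11993772 = 2855998043/11993772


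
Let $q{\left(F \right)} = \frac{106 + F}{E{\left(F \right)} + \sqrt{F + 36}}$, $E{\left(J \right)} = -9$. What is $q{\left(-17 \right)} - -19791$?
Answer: $\frac{1226241}{62} - \frac{89 \sqrt{19}}{62} \approx 19772.0$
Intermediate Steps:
$q{\left(F \right)} = \frac{106 + F}{-9 + \sqrt{36 + F}}$ ($q{\left(F \right)} = \frac{106 + F}{-9 + \sqrt{F + 36}} = \frac{106 + F}{-9 + \sqrt{36 + F}}$)
$q{\left(-17 \right)} - -19791 = \frac{106 - 17}{-9 + \sqrt{36 - 17}} - -19791 = \frac{1}{-9 + \sqrt{19}} \cdot 89 + 19791 = \frac{89}{-9 + \sqrt{19}} + 19791 = 19791 + \frac{89}{-9 + \sqrt{19}}$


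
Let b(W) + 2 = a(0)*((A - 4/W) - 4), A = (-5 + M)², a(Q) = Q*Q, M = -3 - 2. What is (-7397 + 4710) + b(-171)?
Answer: -2689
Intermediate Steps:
M = -5
a(Q) = Q²
A = 100 (A = (-5 - 5)² = (-10)² = 100)
b(W) = -2 (b(W) = -2 + 0²*((100 - 4/W) - 4) = -2 + 0*(96 - 4/W) = -2 + 0 = -2)
(-7397 + 4710) + b(-171) = (-7397 + 4710) - 2 = -2687 - 2 = -2689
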